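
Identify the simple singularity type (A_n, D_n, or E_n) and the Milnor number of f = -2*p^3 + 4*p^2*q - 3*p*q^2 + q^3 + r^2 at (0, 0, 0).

The Hessian of f at 0 has rank 1. Corank 2; j^3 = -(p - q)*(2*p^2 - 2*p*q + q^2) splits into three distinct lines over C (the quadratic factor has nonzero discriminant), so D_4.

Type D_4, Milnor number mu = 4.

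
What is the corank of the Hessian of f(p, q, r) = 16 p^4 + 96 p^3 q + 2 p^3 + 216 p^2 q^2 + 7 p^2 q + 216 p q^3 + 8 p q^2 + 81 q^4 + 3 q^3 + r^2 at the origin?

2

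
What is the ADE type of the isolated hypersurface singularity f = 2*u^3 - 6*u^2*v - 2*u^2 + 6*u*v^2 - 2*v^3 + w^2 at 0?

A_{2}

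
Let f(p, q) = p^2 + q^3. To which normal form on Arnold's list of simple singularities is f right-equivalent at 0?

The Hessian of f at 0 is [[2, 0], [0, 0]] with rank 1, so corank 1. A Groebner basis of the Jacobian ideal J(f) in C{p,q} is {q^2, p}; counting standard monomials gives mu = 2. Corank 1: A-series; mu = 2 gives A_2.

A2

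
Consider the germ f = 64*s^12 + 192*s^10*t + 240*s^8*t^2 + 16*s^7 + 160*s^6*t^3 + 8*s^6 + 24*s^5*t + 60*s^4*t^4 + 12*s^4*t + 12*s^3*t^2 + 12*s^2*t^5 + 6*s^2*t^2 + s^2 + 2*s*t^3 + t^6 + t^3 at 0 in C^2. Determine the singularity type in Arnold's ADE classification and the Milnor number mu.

Type A_{2}, Milnor number mu = 2.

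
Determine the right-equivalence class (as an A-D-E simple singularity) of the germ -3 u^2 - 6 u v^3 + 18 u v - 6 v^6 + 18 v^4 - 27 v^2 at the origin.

A5

The Hessian of f at 0 has rank 1. Corank 1: A-series; mu = 5 gives A_5.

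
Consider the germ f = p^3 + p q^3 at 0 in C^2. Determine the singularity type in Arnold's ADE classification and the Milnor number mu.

Type E_7, Milnor number mu = 7.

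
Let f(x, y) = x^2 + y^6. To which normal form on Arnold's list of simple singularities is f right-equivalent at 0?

The Hessian of f at 0 is [[2, 0], [0, 0]] with rank 1, so corank 1. A Groebner basis of the Jacobian ideal J(f) in C{x,y} is {y^5, x}; counting standard monomials gives mu = 5. Corank 1: A-series; mu = 5 gives A_5.

A_{5}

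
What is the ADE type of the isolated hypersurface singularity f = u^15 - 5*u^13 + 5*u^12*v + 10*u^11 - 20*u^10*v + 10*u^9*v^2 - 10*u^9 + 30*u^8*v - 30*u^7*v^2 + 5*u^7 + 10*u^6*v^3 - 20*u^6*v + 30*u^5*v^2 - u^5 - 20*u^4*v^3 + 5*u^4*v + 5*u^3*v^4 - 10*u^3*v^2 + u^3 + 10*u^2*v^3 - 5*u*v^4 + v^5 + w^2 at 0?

The Hessian of f at 0 has rank 1. Corank 2; j^3 = u^3 is a perfect cube, so E-series; the 5-jet and mu = 8 give E_8.

E_8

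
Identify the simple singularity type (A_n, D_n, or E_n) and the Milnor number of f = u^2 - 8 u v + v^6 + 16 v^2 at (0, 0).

Type A_{5}, Milnor number mu = 5.

The Hessian of f at 0 has rank 1. Corank 1: A-series; mu = 5 gives A_5.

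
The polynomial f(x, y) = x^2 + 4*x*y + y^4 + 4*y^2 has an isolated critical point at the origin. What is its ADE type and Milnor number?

Type A_3, Milnor number mu = 3.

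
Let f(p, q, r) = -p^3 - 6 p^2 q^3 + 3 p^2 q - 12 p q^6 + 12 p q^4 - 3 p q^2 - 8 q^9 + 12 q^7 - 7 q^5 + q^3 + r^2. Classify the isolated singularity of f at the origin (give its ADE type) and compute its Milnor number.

Type E8, Milnor number mu = 8.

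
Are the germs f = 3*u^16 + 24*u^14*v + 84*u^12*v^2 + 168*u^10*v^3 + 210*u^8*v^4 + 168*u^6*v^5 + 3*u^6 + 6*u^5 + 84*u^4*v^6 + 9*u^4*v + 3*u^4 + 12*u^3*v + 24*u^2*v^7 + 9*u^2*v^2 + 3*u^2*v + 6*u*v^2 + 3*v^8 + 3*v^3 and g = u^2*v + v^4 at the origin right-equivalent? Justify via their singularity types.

No.

The Hessian of f at 0 has rank 0. Corank 2; j^3 = 3*v*(u + v)^2 has shape L^2 M (L != M), so D-series; mu = 9 gives D_9. The Hessian of g at 0 has rank 0. Corank 2; j^3 = u^2*v has shape L^2 M (L != M), so D-series; mu = 5 gives D_5. f is D_9 but g is D_5, hence not right-equivalent.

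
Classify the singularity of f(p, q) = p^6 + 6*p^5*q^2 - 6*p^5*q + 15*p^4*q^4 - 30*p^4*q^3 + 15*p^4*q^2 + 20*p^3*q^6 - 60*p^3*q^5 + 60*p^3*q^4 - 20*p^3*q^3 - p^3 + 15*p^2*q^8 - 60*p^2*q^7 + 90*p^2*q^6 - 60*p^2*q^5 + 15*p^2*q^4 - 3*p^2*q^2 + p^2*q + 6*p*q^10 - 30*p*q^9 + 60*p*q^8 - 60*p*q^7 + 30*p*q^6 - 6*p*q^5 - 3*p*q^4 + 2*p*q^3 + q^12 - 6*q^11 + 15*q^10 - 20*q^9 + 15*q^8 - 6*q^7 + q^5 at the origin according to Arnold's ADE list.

The Hessian of f at 0 has rank 0. Corank 2; j^3 = -p^2*(p - q) has shape L^2 M (L != M), so D-series; mu = 7 gives D_7.

D7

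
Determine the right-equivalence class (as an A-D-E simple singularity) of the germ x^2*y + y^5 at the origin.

D_{6}

The Hessian of f at 0 has rank 0. Corank 2; j^3 = x^2*y has shape L^2 M (L != M), so D-series; mu = 6 gives D_6.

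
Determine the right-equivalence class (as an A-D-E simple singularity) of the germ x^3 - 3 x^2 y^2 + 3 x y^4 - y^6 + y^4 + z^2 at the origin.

The Hessian of f at 0 is [[0, 0, 0], [0, 0, 0], [0, 0, 2]] with rank 1, so corank 2. A Groebner basis of the Jacobian ideal J(f) in C{x,y,z} is {x^3, x^2*y, -x^2/2 + x*y^2, y^3, z}; counting standard monomials gives mu = 6. Corank 2; j^3 = x^3 is a perfect cube, so E-series; the 4-jet and mu = 6 give E_6.

E_{6}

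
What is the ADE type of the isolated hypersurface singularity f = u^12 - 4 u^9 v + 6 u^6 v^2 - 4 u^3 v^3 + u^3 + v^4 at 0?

E_6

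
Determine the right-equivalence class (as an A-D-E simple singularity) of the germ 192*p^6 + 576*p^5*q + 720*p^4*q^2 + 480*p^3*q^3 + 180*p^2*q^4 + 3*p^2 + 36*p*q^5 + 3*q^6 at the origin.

The Hessian of f at 0 has rank 1. Corank 1: A-series; mu = 5 gives A_5.

A_5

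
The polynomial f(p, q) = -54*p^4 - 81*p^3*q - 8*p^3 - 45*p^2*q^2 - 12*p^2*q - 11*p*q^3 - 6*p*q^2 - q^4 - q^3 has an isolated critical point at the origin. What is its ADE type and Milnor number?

The Hessian of f at 0 is [[0, 0], [0, 0]] with rank 0, so corank 2. A Groebner basis of the Jacobian ideal J(f) in C{p,q} is {256*p^2/3 + 256*p*q/3 + q^4 - 8*q^3/9 + 64*q^2/3, p^3 + 20*p^2/3 + 20*p*q/3 + q^3/18 + 5*q^2/3, p^2*q - 88*p^2/9 - 88*p*q/9 - 4*q^3/27 - 22*q^2/9, 32*p^2/3 + p*q^2 + 32*p*q/3 + 7*q^3/18 + 8*q^2/3}; counting standard monomials gives mu = 7. Corank 2; j^3 = -(2*p + q)^3 is a perfect cube, so E-series; the 4-jet and mu = 7 give E_7.

Type E_7, Milnor number mu = 7.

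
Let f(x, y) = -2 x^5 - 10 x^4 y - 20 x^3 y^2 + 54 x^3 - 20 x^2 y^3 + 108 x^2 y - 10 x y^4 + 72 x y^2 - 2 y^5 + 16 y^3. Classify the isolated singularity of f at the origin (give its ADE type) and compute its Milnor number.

Type E8, Milnor number mu = 8.

The Hessian of f at 0 is [[0, 0], [0, 0]] with rank 0, so corank 2. A Groebner basis of the Jacobian ideal J(f) in C{x,y} is {y^5, x*y^3 + 3*y^4/4, x^2 + 4*x*y/3 + 4*y^2/9}; counting standard monomials gives mu = 8. Corank 2; j^3 = 2*(3*x + 2*y)^3 is a perfect cube, so E-series; the 5-jet and mu = 8 give E_8.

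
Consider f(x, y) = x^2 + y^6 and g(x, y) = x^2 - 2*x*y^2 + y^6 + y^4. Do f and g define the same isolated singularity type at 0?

The Hessian of f at 0 has rank 1. Corank 1: A-series; mu = 5 gives A_5. The Hessian of g at 0 has rank 1. Corank 1: A-series; mu = 5 gives A_5. Both have type A_5, hence right-equivalent.

Yes.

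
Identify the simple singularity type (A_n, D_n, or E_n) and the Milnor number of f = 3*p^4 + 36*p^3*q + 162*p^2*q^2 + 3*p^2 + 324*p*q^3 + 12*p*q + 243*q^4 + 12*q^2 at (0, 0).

Type A_3, Milnor number mu = 3.

The Hessian of f at 0 is [[6, 12], [12, 24]] with rank 1, so corank 1. A Groebner basis of the Jacobian ideal J(f) in C{p,q} is {q^3, p + 2*q}; counting standard monomials gives mu = 3. Corank 1: A-series; mu = 3 gives A_3.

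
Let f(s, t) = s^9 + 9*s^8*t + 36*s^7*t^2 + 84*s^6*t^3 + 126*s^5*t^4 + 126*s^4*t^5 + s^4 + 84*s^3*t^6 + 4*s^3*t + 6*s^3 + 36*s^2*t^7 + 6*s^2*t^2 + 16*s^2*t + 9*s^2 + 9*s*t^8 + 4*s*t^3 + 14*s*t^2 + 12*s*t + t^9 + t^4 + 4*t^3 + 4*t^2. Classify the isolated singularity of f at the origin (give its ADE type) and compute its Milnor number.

Type A_{8}, Milnor number mu = 8.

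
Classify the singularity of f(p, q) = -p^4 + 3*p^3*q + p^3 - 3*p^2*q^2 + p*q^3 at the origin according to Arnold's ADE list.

The Hessian of f at 0 has rank 0. Corank 2; j^3 = p^3 is a perfect cube, so E-series; the 4-jet and mu = 7 give E_7.

E_7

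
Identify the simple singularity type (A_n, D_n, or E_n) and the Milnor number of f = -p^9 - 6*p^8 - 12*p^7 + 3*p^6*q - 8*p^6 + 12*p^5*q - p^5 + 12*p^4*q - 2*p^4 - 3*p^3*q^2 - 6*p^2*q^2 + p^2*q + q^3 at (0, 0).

Type D_{4}, Milnor number mu = 4.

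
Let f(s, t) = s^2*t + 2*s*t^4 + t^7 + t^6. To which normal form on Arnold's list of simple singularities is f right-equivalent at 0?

D7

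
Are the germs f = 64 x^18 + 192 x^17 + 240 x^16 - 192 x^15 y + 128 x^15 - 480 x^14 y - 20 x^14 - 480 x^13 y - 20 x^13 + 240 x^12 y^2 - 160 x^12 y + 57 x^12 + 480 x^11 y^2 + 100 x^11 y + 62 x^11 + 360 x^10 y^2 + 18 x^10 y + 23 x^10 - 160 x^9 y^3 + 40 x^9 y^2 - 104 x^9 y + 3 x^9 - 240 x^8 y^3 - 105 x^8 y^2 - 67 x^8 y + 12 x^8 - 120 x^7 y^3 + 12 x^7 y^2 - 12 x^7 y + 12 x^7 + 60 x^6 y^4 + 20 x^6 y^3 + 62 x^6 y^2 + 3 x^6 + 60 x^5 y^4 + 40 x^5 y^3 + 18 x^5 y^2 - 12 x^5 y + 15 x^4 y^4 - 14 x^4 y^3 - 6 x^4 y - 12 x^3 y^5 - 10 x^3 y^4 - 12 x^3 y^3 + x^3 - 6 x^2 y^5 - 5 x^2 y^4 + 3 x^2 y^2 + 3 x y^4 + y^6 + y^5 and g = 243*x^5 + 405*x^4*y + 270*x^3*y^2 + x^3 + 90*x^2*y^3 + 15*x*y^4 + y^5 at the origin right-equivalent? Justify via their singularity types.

The Hessian of f at 0 has rank 0. Corank 2; j^3 = x^3 is a perfect cube, so E-series; the 5-jet and mu = 8 give E_8. The Hessian of g at 0 has rank 0. Corank 2; j^3 = x^3 is a perfect cube, so E-series; the 5-jet and mu = 8 give E_8. Both have type E_8, hence right-equivalent.

Yes.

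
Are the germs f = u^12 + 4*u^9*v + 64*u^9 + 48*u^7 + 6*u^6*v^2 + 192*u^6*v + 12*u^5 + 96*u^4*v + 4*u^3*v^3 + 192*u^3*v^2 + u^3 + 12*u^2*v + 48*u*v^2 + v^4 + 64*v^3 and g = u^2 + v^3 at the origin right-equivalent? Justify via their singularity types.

No.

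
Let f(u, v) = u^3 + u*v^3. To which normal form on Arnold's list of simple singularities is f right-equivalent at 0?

The Hessian of f at 0 is [[0, 0], [0, 0]] with rank 0, so corank 2. A Groebner basis of the Jacobian ideal J(f) in C{u,v} is {u^3, u*v^2, 3*u^2 + v^3}; counting standard monomials gives mu = 7. Corank 2; j^3 = u^3 is a perfect cube, so E-series; the 4-jet and mu = 7 give E_7.

E_{7}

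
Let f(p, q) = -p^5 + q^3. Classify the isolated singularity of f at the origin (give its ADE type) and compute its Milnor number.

Type E_{8}, Milnor number mu = 8.

The Hessian of f at 0 has rank 0. Corank 2; j^3 = q^3 is a perfect cube, so E-series; the 5-jet and mu = 8 give E_8.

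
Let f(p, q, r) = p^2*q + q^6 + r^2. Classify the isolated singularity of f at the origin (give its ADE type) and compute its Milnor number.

Type D_{7}, Milnor number mu = 7.

The Hessian of f at 0 has rank 1. Corank 2; j^3 = p^2*q has shape L^2 M (L != M), so D-series; mu = 7 gives D_7.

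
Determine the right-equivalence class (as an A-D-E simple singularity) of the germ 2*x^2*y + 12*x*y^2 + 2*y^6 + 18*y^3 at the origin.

D_{7}

The Hessian of f at 0 has rank 0. Corank 2; j^3 = 2*y*(x + 3*y)^2 has shape L^2 M (L != M), so D-series; mu = 7 gives D_7.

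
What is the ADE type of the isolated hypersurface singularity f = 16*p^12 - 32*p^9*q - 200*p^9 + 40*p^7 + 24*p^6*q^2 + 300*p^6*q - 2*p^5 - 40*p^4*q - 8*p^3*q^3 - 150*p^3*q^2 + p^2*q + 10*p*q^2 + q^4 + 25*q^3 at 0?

D5

The Hessian of f at 0 is [[0, 0], [0, 0]] with rank 0, so corank 2. A Groebner basis of the Jacobian ideal J(f) in C{p,q} is {p^3 - 125*p^2/4 + 3125*q^2/4, p^2/4 + q^3 - 25*q^2/4, p*q + 5*q^2}; counting standard monomials gives mu = 5. Corank 2; j^3 = q*(p + 5*q)^2 has shape L^2 M (L != M), so D-series; mu = 5 gives D_5.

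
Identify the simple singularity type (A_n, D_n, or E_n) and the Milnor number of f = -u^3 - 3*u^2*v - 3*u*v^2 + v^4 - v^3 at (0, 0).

Type E6, Milnor number mu = 6.

The Hessian of f at 0 has rank 0. Corank 2; j^3 = -(u + v)^3 is a perfect cube, so E-series; the 4-jet and mu = 6 give E_6.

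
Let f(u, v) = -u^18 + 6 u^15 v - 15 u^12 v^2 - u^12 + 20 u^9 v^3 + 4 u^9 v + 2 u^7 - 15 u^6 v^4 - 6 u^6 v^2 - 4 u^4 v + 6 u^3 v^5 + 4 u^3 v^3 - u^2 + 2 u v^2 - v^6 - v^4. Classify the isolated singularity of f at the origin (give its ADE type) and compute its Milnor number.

The Hessian of f at 0 is [[-2, 0], [0, 0]] with rank 1, so corank 1. A Groebner basis of the Jacobian ideal J(f) in C{u,v} is {u^3, u^2*v, -u + v^2}; counting standard monomials gives mu = 5. Corank 1: A-series; mu = 5 gives A_5.

Type A5, Milnor number mu = 5.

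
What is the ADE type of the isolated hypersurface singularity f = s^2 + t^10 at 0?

A9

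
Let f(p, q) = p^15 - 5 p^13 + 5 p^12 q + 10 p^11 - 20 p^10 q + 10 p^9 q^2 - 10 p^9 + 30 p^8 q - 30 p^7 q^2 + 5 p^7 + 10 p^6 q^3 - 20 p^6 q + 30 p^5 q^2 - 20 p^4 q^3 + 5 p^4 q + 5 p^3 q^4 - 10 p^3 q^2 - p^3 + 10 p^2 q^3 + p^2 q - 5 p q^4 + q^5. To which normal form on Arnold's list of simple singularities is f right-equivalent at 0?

D_{6}

The Hessian of f at 0 has rank 0. Corank 2; j^3 = -p^2*(p - q) has shape L^2 M (L != M), so D-series; mu = 6 gives D_6.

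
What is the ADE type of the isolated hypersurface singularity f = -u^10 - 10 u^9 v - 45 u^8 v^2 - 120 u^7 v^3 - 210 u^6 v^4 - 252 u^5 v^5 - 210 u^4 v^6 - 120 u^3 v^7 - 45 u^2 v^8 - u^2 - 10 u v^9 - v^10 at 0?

The Hessian of f at 0 has rank 1. Corank 1: A-series; mu = 9 gives A_9.

A9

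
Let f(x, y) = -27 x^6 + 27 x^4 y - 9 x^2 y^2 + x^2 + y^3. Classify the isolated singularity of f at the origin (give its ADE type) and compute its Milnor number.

Type A_{2}, Milnor number mu = 2.

The Hessian of f at 0 is [[2, 0], [0, 0]] with rank 1, so corank 1. A Groebner basis of the Jacobian ideal J(f) in C{x,y} is {y^2, x}; counting standard monomials gives mu = 2. Corank 1: A-series; mu = 2 gives A_2.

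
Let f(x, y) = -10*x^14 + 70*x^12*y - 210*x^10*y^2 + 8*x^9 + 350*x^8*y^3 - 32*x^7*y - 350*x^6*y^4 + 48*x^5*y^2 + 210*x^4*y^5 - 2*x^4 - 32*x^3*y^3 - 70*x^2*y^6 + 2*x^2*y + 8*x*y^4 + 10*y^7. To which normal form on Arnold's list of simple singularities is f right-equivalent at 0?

The Hessian of f at 0 has rank 0. Corank 2; j^3 = 2*x^2*y has shape L^2 M (L != M), so D-series; mu = 8 gives D_8.

D_8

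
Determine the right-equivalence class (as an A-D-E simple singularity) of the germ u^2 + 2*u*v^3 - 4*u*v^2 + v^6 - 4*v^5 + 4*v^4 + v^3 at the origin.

The Hessian of f at 0 has rank 1. Corank 1: A-series; mu = 2 gives A_2.

A_{2}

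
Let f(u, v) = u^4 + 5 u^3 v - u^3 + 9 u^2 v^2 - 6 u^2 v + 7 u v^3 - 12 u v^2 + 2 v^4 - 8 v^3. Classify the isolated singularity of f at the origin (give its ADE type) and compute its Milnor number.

Type E_{7}, Milnor number mu = 7.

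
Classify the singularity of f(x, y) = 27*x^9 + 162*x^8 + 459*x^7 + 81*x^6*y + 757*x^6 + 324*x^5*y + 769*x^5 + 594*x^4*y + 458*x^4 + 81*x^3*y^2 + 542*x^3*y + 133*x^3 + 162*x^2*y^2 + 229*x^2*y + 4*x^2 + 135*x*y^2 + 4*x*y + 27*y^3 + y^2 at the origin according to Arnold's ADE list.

A_2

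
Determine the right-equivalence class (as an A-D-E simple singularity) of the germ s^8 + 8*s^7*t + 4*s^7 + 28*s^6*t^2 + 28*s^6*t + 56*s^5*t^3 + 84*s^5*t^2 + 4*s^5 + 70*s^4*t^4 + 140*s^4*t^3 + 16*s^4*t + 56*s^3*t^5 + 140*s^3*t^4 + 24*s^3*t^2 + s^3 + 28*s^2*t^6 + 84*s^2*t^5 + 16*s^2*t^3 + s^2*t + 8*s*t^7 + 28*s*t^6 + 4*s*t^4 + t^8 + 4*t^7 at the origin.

D_9

The Hessian of f at 0 has rank 0. Corank 2; j^3 = s^2*(s + t) has shape L^2 M (L != M), so D-series; mu = 9 gives D_9.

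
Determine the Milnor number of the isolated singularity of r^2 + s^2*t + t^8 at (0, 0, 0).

9

The Hessian of f at 0 is [[0, 0, 0], [0, 0, 0], [0, 0, 2]] with rank 1, so corank 2. A Groebner basis of the Jacobian ideal J(f) in C{s,t,r} is {s^2/8 + t^7, s^3, s*t, r}; counting standard monomials gives mu = 9. Corank 2; j^3 = s^2*t has shape L^2 M (L != M), so D-series; mu = 9 gives D_9.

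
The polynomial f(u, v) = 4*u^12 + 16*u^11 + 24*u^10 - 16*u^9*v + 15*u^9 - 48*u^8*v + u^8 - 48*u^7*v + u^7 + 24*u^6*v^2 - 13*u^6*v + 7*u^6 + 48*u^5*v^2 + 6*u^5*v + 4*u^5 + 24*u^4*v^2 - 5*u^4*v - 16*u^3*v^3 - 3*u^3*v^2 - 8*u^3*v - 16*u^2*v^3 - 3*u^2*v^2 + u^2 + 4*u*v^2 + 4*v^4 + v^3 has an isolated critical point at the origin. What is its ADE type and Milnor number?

The Hessian of f at 0 has rank 1. Corank 1: A-series; mu = 2 gives A_2.

Type A_2, Milnor number mu = 2.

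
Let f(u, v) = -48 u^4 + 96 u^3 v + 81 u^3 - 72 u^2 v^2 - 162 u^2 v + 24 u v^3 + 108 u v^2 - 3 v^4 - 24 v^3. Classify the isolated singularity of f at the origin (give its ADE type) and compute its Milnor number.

Type E_6, Milnor number mu = 6.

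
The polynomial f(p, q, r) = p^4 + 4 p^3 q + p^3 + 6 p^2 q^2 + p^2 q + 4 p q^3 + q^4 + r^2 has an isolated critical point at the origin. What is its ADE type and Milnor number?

Type D_{5}, Milnor number mu = 5.

The Hessian of f at 0 is [[0, 0, 0], [0, 0, 0], [0, 0, 2]] with rank 1, so corank 2. A Groebner basis of the Jacobian ideal J(f) in C{p,q,r} is {p*q^2, -p*q/4 + q^3, p^2 + p*q, r}; counting standard monomials gives mu = 5. Corank 2; j^3 = p^2*(p + q) has shape L^2 M (L != M), so D-series; mu = 5 gives D_5.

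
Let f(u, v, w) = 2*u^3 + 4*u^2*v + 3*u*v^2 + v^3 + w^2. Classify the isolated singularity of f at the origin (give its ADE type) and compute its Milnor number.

Type D4, Milnor number mu = 4.

The Hessian of f at 0 has rank 1. Corank 2; j^3 = (u + v)*(2*u^2 + 2*u*v + v^2) splits into three distinct lines over C (the quadratic factor has nonzero discriminant), so D_4.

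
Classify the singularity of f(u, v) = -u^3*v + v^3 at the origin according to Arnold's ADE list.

The Hessian of f at 0 is [[0, 0], [0, 0]] with rank 0, so corank 2. A Groebner basis of the Jacobian ideal J(f) in C{u,v} is {u^3 - 3*v^2, u^2*v, v^3}; counting standard monomials gives mu = 7. Corank 2; j^3 = v^3 is a perfect cube, so E-series; the 4-jet and mu = 7 give E_7.

E_7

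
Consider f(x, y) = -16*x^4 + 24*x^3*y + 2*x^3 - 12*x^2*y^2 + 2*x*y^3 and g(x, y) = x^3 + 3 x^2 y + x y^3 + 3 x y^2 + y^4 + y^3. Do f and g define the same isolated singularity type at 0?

Yes.

The Hessian of f at 0 is [[0, 0], [0, 0]] with rank 0, so corank 2. A Groebner basis of the Jacobian ideal J(f) in C{x,y} is {3*x^2/4 + y^4 + y^3/4, x^3, x^2*y - x^2/4 - y^3/12, -x^2 + x*y^2 - y^3/3}; counting standard monomials gives mu = 7. Corank 2; j^3 = 2*x^3 is a perfect cube, so E-series; the 4-jet and mu = 7 give E_7. The Hessian of g at 0 is [[0, 0], [0, 0]] with rank 0, so corank 2. A Groebner basis of the Jacobian ideal J(g) in C{x,y} is {x^3 + 3*x^2*y + 6*x^2 + 12*x*y + 6*y^2, -3*x^2 + x*y^2 - 6*x*y - 3*y^2, 3*x^2 + 6*x*y + y^3 + 3*y^2}; counting standard monomials gives mu = 7. Corank 2; j^3 = (x + y)^3 is a perfect cube, so E-series; the 4-jet and mu = 7 give E_7. Both have type E_7, hence right-equivalent.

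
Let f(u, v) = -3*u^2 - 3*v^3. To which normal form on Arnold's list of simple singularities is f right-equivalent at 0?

A2

The Hessian of f at 0 has rank 1. Corank 1: A-series; mu = 2 gives A_2.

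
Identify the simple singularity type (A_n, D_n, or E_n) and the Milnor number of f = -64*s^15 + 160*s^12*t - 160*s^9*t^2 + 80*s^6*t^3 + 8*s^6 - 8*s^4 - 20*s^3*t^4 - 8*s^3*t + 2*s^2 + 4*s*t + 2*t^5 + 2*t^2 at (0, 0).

Type A4, Milnor number mu = 4.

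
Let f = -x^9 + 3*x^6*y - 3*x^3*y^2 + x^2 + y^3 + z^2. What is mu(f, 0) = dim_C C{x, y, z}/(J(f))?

2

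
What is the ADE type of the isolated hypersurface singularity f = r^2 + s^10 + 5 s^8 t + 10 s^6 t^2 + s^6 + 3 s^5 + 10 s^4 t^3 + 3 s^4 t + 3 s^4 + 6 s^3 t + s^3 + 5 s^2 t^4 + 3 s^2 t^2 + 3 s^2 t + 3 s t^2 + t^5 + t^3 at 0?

The Hessian of f at 0 has rank 1. Corank 2; j^3 = (s + t)^3 is a perfect cube, so E-series; the 5-jet and mu = 8 give E_8.

E_8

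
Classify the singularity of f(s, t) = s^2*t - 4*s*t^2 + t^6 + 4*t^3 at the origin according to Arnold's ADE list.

The Hessian of f at 0 is [[0, 0], [0, 0]] with rank 0, so corank 2. A Groebner basis of the Jacobian ideal J(f) in C{s,t} is {s^2/6 + t^5 - 2*t^2/3, s^3 - 8*t^3, s*t - 2*t^2}; counting standard monomials gives mu = 7. Corank 2; j^3 = t*(s - 2*t)^2 has shape L^2 M (L != M), so D-series; mu = 7 gives D_7.

D_{7}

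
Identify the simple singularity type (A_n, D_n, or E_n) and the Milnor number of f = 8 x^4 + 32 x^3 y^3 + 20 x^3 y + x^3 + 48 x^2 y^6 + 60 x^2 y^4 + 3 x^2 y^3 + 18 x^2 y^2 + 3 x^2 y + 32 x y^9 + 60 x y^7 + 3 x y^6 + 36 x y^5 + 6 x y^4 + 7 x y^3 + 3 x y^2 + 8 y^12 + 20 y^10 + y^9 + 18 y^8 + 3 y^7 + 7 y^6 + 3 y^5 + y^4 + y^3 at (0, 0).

Type E_{7}, Milnor number mu = 7.

The Hessian of f at 0 has rank 0. Corank 2; j^3 = (x + y)^3 is a perfect cube, so E-series; the 4-jet and mu = 7 give E_7.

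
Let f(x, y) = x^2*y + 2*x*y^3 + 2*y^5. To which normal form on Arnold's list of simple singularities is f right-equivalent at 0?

D_{6}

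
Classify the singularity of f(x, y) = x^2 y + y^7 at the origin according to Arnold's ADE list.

D_{8}

The Hessian of f at 0 is [[0, 0], [0, 0]] with rank 0, so corank 2. A Groebner basis of the Jacobian ideal J(f) in C{x,y} is {x^2/7 + y^6, x^3, x*y}; counting standard monomials gives mu = 8. Corank 2; j^3 = x^2*y has shape L^2 M (L != M), so D-series; mu = 8 gives D_8.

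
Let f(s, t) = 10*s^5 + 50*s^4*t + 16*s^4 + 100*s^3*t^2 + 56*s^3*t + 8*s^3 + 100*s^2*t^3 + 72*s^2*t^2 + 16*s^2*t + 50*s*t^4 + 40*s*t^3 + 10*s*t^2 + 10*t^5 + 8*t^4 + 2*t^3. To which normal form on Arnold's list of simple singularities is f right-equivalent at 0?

D_{6}

The Hessian of f at 0 has rank 0. Corank 2; j^3 = 2*(s + t)*(2*s + t)^2 has shape L^2 M (L != M), so D-series; mu = 6 gives D_6.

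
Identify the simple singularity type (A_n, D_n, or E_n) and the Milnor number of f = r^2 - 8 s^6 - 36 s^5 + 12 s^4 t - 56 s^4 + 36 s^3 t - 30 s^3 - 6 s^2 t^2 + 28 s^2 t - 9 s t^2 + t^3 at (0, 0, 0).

Type D_{4}, Milnor number mu = 4.

The Hessian of f at 0 has rank 1. Corank 2; j^3 = -(3*s - t)*(10*s^2 - 6*s*t + t^2) splits into three distinct lines over C (the quadratic factor has nonzero discriminant), so D_4.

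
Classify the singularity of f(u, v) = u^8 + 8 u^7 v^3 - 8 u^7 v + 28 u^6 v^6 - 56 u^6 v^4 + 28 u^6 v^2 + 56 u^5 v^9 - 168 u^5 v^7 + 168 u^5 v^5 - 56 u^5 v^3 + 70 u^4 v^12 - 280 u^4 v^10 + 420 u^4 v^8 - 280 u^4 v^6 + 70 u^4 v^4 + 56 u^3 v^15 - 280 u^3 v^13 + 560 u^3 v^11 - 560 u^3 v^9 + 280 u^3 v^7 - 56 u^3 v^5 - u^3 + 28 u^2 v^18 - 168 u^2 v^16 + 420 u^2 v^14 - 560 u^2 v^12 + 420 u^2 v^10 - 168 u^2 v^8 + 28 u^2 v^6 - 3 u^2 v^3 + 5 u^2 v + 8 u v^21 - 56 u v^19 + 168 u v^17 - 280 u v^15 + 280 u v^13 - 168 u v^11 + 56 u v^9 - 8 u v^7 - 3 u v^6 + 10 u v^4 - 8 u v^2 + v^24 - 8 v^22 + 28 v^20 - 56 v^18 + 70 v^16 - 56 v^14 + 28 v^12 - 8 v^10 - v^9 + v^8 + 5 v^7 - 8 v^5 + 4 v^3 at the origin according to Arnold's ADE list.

D_9

The Hessian of f at 0 has rank 0. Corank 2; j^3 = -(u - 2*v)^2*(u - v) has shape L^2 M (L != M), so D-series; mu = 9 gives D_9.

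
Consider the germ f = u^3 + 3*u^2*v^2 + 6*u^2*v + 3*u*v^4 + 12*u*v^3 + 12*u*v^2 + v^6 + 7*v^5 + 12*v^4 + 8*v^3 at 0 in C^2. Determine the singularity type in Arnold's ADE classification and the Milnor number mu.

Type E8, Milnor number mu = 8.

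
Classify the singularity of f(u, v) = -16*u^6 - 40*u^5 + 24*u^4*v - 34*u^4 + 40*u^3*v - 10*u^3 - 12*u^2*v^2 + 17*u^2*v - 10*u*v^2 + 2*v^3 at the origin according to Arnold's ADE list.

D_{4}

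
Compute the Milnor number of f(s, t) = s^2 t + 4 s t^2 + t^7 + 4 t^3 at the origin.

8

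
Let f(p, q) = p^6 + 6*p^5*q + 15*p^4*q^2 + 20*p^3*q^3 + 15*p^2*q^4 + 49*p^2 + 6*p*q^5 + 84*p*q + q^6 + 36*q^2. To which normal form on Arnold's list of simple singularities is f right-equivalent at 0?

The Hessian of f at 0 is [[98, 84], [84, 72]] with rank 1, so corank 1. A Groebner basis of the Jacobian ideal J(f) in C{p,q} is {q^5, p + 6*q/7}; counting standard monomials gives mu = 5. Corank 1: A-series; mu = 5 gives A_5.

A_{5}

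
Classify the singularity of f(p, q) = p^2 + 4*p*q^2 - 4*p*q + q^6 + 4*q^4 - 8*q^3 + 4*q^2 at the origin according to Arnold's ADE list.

The Hessian of f at 0 has rank 1. Corank 1: A-series; mu = 5 gives A_5.

A_5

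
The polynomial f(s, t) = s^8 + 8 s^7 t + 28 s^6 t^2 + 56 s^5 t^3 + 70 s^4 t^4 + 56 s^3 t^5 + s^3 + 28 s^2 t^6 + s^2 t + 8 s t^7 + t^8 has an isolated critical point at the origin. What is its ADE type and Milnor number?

Type D9, Milnor number mu = 9.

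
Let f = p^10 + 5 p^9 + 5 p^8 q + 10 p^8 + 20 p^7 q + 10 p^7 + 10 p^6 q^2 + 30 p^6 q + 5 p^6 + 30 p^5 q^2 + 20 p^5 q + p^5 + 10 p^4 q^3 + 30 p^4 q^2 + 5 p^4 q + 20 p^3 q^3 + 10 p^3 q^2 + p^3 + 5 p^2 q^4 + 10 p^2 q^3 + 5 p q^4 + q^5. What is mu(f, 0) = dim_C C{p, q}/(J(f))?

8

The Hessian of f at 0 has rank 0. Corank 2; j^3 = p^3 is a perfect cube, so E-series; the 5-jet and mu = 8 give E_8.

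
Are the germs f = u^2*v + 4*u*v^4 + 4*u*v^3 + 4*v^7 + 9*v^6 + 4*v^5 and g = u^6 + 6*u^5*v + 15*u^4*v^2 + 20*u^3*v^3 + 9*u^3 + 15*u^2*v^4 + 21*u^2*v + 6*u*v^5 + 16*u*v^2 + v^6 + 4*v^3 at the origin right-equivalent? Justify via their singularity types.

Yes.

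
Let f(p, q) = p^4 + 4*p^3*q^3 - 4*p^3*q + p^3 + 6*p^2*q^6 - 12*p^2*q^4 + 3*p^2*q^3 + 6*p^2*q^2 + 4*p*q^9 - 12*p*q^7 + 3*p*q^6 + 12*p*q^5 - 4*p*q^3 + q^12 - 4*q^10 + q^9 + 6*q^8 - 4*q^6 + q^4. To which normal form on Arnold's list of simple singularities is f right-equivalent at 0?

The Hessian of f at 0 is [[0, 0], [0, 0]] with rank 0, so corank 2. A Groebner basis of the Jacobian ideal J(f) in C{p,q} is {q^4, p*q^2 - q^3/3, p^2}; counting standard monomials gives mu = 6. Corank 2; j^3 = p^3 is a perfect cube, so E-series; the 4-jet and mu = 6 give E_6.

E6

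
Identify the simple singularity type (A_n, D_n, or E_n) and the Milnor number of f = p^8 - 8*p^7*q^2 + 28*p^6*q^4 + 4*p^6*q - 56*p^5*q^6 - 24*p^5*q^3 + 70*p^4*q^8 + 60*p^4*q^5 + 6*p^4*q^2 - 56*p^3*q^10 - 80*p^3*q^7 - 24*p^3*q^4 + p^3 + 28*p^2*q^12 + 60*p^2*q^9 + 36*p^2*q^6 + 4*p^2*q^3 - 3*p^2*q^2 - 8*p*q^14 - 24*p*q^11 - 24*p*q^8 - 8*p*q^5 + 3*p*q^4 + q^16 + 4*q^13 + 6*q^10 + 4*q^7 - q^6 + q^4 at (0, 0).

Type E_{6}, Milnor number mu = 6.

The Hessian of f at 0 is [[0, 0], [0, 0]] with rank 0, so corank 2. A Groebner basis of the Jacobian ideal J(f) in C{p,q} is {p^3, p^2*q, -p^2/2 + p*q^2, q^3}; counting standard monomials gives mu = 6. Corank 2; j^3 = p^3 is a perfect cube, so E-series; the 4-jet and mu = 6 give E_6.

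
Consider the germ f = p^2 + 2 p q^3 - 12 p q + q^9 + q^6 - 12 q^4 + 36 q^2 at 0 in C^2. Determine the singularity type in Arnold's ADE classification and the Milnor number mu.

The Hessian of f at 0 is [[2, -12], [-12, 72]] with rank 1, so corank 1. A Groebner basis of the Jacobian ideal J(f) in C{p,q} is {p^2*q^2 + 12*p^2 - 108*p*q + 216*q^2, p^3 - 18*p^2*q + 108*p*q^2 + 216*p - 1296*q, p + q^3 - 6*q}; counting standard monomials gives mu = 8. Corank 1: A-series; mu = 8 gives A_8.

Type A8, Milnor number mu = 8.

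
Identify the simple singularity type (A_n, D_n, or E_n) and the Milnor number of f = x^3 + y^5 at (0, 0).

Type E8, Milnor number mu = 8.

The Hessian of f at 0 has rank 0. Corank 2; j^3 = x^3 is a perfect cube, so E-series; the 5-jet and mu = 8 give E_8.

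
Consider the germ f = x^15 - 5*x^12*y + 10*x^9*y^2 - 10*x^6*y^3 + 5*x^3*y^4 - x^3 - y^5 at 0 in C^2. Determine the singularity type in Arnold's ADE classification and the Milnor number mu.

Type E_8, Milnor number mu = 8.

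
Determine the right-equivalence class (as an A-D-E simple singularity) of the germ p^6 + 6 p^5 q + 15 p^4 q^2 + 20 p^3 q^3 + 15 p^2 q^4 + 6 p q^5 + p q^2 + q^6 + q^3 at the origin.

The Hessian of f at 0 has rank 0. Corank 2; j^3 = q^2*(p + q) has shape L^2 M (L != M), so D-series; mu = 7 gives D_7.

D_7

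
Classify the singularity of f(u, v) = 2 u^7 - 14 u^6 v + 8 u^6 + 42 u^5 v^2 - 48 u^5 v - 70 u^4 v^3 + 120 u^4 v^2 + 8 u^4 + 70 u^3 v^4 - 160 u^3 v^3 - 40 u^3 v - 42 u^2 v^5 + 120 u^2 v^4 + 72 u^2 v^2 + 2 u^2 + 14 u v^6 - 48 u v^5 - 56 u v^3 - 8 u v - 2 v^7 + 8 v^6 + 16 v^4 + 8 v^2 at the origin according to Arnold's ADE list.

A_{6}

The Hessian of f at 0 has rank 1. Corank 1: A-series; mu = 6 gives A_6.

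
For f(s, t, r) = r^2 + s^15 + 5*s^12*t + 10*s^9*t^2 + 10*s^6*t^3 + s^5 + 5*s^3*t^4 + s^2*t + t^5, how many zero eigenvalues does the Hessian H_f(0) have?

Hessian at 0 has rank 1.

2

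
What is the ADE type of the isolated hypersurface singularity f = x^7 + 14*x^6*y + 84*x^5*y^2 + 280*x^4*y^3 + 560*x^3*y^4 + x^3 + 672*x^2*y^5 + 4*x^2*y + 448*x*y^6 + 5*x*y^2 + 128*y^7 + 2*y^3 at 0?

The Hessian of f at 0 has rank 0. Corank 2; j^3 = (x + y)^2*(x + 2*y) has shape L^2 M (L != M), so D-series; mu = 8 gives D_8.

D_{8}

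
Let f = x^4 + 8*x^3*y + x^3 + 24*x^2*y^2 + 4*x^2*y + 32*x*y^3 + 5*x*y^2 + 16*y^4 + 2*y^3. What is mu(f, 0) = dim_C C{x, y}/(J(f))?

5

The Hessian of f at 0 has rank 0. Corank 2; j^3 = (x + y)^2*(x + 2*y) has shape L^2 M (L != M), so D-series; mu = 5 gives D_5.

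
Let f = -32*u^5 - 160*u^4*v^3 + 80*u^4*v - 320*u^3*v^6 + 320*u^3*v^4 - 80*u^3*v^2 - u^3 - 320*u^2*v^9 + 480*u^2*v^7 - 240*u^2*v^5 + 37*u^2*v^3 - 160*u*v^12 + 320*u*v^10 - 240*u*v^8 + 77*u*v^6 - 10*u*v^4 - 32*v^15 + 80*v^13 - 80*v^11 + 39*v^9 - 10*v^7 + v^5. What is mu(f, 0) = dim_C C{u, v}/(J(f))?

8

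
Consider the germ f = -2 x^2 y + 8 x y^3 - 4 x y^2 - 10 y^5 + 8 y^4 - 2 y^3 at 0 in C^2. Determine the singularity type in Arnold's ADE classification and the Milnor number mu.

The Hessian of f at 0 has rank 0. Corank 2; j^3 = -2*y*(x + y)^2 has shape L^2 M (L != M), so D-series; mu = 6 gives D_6.

Type D_{6}, Milnor number mu = 6.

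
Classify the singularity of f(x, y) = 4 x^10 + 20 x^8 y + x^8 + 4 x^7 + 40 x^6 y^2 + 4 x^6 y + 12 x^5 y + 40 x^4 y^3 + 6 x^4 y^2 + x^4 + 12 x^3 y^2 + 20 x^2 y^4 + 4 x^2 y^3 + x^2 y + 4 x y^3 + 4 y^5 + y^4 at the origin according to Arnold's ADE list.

The Hessian of f at 0 is [[0, 0], [0, 0]] with rank 0, so corank 2. A Groebner basis of the Jacobian ideal J(f) in C{x,y} is {x*y^2, x*y/2 + y^3, x^2 - 2*x*y}; counting standard monomials gives mu = 5. Corank 2; j^3 = x^2*y has shape L^2 M (L != M), so D-series; mu = 5 gives D_5.

D_5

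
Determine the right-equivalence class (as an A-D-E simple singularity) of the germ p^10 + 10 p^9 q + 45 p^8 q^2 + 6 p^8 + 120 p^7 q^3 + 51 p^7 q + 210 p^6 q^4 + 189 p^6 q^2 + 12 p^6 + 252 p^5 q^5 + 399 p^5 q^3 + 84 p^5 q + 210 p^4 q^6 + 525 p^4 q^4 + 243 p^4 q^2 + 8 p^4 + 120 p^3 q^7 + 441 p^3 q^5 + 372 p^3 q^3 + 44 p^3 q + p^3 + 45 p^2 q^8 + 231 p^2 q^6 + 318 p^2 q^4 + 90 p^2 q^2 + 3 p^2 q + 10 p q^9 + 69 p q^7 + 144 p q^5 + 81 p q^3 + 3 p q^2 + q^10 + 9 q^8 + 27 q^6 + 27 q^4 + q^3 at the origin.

E_{7}

The Hessian of f at 0 has rank 0. Corank 2; j^3 = (p + q)^3 is a perfect cube, so E-series; the 4-jet and mu = 7 give E_7.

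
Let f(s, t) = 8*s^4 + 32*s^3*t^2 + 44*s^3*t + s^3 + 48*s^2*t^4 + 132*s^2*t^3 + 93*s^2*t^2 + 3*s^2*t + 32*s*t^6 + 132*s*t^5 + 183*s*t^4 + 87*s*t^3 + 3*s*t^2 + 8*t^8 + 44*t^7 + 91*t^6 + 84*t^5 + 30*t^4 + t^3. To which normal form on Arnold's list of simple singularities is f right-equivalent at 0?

The Hessian of f at 0 has rank 0. Corank 2; j^3 = (s + t)^3 is a perfect cube, so E-series; the 4-jet and mu = 7 give E_7.

E_{7}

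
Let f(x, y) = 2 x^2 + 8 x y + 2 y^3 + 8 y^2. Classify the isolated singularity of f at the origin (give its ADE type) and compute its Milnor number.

Type A_2, Milnor number mu = 2.

The Hessian of f at 0 is [[4, 8], [8, 16]] with rank 1, so corank 1. A Groebner basis of the Jacobian ideal J(f) in C{x,y} is {y^2, x + 2*y}; counting standard monomials gives mu = 2. Corank 1: A-series; mu = 2 gives A_2.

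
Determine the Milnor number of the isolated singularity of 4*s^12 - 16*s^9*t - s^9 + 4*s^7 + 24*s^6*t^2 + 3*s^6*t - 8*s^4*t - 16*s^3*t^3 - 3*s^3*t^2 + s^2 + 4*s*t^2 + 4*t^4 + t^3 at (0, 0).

2

The Hessian of f at 0 has rank 1. Corank 1: A-series; mu = 2 gives A_2.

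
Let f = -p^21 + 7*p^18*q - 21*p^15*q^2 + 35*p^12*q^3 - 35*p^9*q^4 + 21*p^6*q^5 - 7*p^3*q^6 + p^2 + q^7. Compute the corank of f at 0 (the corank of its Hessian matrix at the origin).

Hessian at 0 has rank 1.

1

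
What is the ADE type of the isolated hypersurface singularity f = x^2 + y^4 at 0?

The Hessian of f at 0 has rank 1. Corank 1: A-series; mu = 3 gives A_3.

A_3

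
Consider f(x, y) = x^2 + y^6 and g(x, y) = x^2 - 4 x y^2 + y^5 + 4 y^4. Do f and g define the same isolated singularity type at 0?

The Hessian of f at 0 has rank 1. Corank 1: A-series; mu = 5 gives A_5. The Hessian of g at 0 has rank 1. Corank 1: A-series; mu = 4 gives A_4. f is A_5 but g is A_4, hence not right-equivalent.

No.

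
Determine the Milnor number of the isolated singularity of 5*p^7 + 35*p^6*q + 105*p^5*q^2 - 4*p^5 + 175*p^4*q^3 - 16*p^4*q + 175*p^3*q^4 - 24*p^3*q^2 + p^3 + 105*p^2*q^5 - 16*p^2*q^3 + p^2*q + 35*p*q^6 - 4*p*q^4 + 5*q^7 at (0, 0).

The Hessian of f at 0 is [[0, 0], [0, 0]] with rank 0, so corank 2. A Groebner basis of the Jacobian ideal J(f) in C{p,q} is {2*p^2/3 + p*q^3, -19*p^2/6 - p*q/2 + q^4, p^3, p^2*q}; counting standard monomials gives mu = 8. Corank 2; j^3 = p^2*(p + q) has shape L^2 M (L != M), so D-series; mu = 8 gives D_8.

8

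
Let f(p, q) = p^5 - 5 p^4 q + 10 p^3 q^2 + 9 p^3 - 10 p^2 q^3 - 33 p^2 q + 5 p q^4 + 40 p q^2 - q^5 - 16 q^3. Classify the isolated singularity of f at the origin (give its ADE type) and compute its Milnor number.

Type D_{6}, Milnor number mu = 6.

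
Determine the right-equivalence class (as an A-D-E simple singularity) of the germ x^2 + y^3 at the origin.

A2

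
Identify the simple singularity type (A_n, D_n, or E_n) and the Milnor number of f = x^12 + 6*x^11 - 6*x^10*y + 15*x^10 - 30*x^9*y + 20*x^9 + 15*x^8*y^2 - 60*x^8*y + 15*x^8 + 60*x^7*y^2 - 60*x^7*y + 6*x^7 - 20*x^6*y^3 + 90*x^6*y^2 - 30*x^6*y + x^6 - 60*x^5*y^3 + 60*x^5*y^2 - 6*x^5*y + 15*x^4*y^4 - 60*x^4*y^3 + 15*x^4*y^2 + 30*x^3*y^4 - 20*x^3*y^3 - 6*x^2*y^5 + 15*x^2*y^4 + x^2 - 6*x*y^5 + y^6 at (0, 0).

Type A_{5}, Milnor number mu = 5.

The Hessian of f at 0 has rank 1. Corank 1: A-series; mu = 5 gives A_5.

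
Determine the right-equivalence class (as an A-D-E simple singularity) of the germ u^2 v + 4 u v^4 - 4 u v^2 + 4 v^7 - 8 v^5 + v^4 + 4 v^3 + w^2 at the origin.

D_5

The Hessian of f at 0 is [[0, 0, 0], [0, 0, 0], [0, 0, 2]] with rank 1, so corank 2. A Groebner basis of the Jacobian ideal J(f) in C{u,v,w} is {u^3 + 2*u^2 - 8*v^2, u^2/4 + v^3 - v^2, u*v - 2*v^2, w}; counting standard monomials gives mu = 5. Corank 2; j^3 = v*(u - 2*v)^2 has shape L^2 M (L != M), so D-series; mu = 5 gives D_5.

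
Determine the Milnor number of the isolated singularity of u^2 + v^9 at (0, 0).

8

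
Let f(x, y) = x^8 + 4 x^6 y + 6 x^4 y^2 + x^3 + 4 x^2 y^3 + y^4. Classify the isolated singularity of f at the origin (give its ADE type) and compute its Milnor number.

Type E6, Milnor number mu = 6.

The Hessian of f at 0 has rank 0. Corank 2; j^3 = x^3 is a perfect cube, so E-series; the 4-jet and mu = 6 give E_6.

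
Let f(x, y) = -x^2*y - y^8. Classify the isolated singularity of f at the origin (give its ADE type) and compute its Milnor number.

The Hessian of f at 0 is [[0, 0], [0, 0]] with rank 0, so corank 2. A Groebner basis of the Jacobian ideal J(f) in C{x,y} is {x^2/8 + y^7, x^3, x*y}; counting standard monomials gives mu = 9. Corank 2; j^3 = -x^2*y has shape L^2 M (L != M), so D-series; mu = 9 gives D_9.

Type D9, Milnor number mu = 9.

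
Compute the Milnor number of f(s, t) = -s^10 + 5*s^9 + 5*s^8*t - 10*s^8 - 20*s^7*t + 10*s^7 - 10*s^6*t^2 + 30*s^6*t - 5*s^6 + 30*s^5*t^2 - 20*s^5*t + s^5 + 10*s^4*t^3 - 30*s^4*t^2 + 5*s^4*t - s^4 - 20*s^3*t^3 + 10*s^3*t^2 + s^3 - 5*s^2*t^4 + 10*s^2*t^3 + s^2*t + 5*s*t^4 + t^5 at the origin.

6

The Hessian of f at 0 has rank 0. Corank 2; j^3 = s^2*(s + t) has shape L^2 M (L != M), so D-series; mu = 6 gives D_6.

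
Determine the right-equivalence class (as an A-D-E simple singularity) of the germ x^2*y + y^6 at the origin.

The Hessian of f at 0 is [[0, 0], [0, 0]] with rank 0, so corank 2. A Groebner basis of the Jacobian ideal J(f) in C{x,y} is {x^2/6 + y^5, x^3, x*y}; counting standard monomials gives mu = 7. Corank 2; j^3 = x^2*y has shape L^2 M (L != M), so D-series; mu = 7 gives D_7.

D_{7}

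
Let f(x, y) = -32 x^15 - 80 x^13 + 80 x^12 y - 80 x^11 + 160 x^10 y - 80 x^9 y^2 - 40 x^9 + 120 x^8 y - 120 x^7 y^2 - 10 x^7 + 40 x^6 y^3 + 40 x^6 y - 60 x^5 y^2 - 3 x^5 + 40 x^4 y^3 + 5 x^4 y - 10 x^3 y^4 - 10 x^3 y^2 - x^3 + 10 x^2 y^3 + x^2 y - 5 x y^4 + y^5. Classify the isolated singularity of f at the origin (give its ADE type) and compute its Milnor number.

Type D_{6}, Milnor number mu = 6.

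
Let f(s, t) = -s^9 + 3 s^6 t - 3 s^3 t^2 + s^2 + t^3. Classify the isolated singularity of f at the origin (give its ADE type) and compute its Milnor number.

The Hessian of f at 0 has rank 1. Corank 1: A-series; mu = 2 gives A_2.

Type A_2, Milnor number mu = 2.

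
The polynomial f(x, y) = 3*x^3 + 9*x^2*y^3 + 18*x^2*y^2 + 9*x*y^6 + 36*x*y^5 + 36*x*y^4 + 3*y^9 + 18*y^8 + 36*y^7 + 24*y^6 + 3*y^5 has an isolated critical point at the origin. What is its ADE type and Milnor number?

Type E8, Milnor number mu = 8.

The Hessian of f at 0 is [[0, 0], [0, 0]] with rank 0, so corank 2. A Groebner basis of the Jacobian ideal J(f) in C{x,y} is {x^2/2 + x*y^3 + 2*x*y^2, y^4, x^3, x^2*y - 2*x^2 - 8*x*y^2}; counting standard monomials gives mu = 8. Corank 2; j^3 = 3*x^3 is a perfect cube, so E-series; the 5-jet and mu = 8 give E_8.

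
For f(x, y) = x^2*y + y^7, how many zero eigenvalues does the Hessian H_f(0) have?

2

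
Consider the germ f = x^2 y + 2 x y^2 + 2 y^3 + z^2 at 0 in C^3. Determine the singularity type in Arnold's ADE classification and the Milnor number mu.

Type D_4, Milnor number mu = 4.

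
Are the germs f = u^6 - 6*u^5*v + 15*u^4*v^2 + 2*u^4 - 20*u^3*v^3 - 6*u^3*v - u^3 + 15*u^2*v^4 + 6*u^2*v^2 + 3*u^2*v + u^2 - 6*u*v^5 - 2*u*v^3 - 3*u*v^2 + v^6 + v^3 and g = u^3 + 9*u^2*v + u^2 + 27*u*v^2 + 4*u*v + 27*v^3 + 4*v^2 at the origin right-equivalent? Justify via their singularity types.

Yes.

The Hessian of f at 0 is [[2, 0], [0, 0]] with rank 1, so corank 1. A Groebner basis of the Jacobian ideal J(f) in C{u,v} is {v^2, u}; counting standard monomials gives mu = 2. Corank 1: A-series; mu = 2 gives A_2. The Hessian of g at 0 is [[2, 4], [4, 8]] with rank 1, so corank 1. A Groebner basis of the Jacobian ideal J(g) in C{u,v} is {v^2, u + 2*v}; counting standard monomials gives mu = 2. Corank 1: A-series; mu = 2 gives A_2. Both have type A_2, hence right-equivalent.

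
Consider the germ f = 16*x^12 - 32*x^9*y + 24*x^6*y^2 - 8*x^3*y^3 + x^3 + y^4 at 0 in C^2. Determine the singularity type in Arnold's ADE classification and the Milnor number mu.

The Hessian of f at 0 has rank 0. Corank 2; j^3 = x^3 is a perfect cube, so E-series; the 4-jet and mu = 6 give E_6.

Type E6, Milnor number mu = 6.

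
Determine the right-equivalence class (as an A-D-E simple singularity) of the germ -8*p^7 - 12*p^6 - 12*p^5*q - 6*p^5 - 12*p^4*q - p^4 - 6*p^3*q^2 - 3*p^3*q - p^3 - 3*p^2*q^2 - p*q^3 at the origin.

The Hessian of f at 0 has rank 0. Corank 2; j^3 = -p^3 is a perfect cube, so E-series; the 4-jet and mu = 7 give E_7.

E_{7}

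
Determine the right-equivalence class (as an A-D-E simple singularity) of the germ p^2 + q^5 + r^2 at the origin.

A_{4}

The Hessian of f at 0 is [[2, 0, 0], [0, 0, 0], [0, 0, 2]] with rank 2, so corank 1. A Groebner basis of the Jacobian ideal J(f) in C{p,q,r} is {q^4, p, r}; counting standard monomials gives mu = 4. Corank 1: A-series; mu = 4 gives A_4.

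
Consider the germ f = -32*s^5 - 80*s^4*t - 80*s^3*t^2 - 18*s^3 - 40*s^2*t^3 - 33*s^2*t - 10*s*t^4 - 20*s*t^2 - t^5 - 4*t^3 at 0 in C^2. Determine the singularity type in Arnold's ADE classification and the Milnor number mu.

The Hessian of f at 0 has rank 0. Corank 2; j^3 = -(2*s + t)*(3*s + 2*t)^2 has shape L^2 M (L != M), so D-series; mu = 6 gives D_6.

Type D6, Milnor number mu = 6.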